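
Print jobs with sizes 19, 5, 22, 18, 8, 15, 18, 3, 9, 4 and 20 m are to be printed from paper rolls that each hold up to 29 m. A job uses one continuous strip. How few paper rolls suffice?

Total = 22 + 20 + 19 + 18 + 18 + 15 + 9 + 8 + 5 + 4 + 3 = 141 m.
Lower bound: ⌈141/29⌉ = 5 paper rolls.
Also, 6 print jobs each exceed 29/2 m, and no two of those can share a roll, so at least 6 paper rolls are needed.
A packing using 6 paper rolls:
  roll 1: 22 + 5 = 27
  roll 2: 20 + 9 = 29
  roll 3: 19 + 8 = 27
  roll 4: 18 + 4 + 3 = 25
  roll 5: 18 = 18
  roll 6: 15 = 15
This matches the lower bound, so 6 is optimal.

6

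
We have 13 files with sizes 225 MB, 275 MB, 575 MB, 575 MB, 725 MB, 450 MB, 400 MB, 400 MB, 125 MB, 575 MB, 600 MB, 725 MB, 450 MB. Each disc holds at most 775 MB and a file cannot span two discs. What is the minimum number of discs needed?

Total = 725 + 725 + 600 + 575 + 575 + 575 + 450 + 450 + 400 + 400 + 275 + 225 + 125 = 6100 MB.
Lower bound: ⌈6100/775⌉ = 8 discs.
Also, 10 files each exceed 775/2 MB, and no two of those can share a disc, so at least 10 discs are needed.
A packing using 10 discs:
  disc 1: 725 = 725
  disc 2: 725 = 725
  disc 3: 600 + 125 = 725
  disc 4: 575 = 575
  disc 5: 575 = 575
  disc 6: 575 = 575
  disc 7: 450 + 275 = 725
  disc 8: 450 + 225 = 675
  disc 9: 400 = 400
  disc 10: 400 = 400
This matches the lower bound, so 10 is optimal.

10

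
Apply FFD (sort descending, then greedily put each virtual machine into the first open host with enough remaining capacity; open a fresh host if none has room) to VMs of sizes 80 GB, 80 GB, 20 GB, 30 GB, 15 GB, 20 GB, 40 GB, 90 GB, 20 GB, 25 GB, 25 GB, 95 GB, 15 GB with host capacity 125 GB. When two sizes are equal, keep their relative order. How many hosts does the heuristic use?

Sorted descending: 95, 90, 80, 80, 40, 30, 25, 25, 20, 20, 20, 15, 15.
  95 → host 1 (new)  [load 95/125]
  90 → host 2 (new)  [load 90/125]
  80 → host 3 (new)  [load 80/125]
  80 → host 4 (new)  [load 80/125]
  40 → host 3  [load 120/125]
  30 → host 1  [load 125/125]
  25 → host 2  [load 115/125]
  25 → host 4  [load 105/125]
  20 → host 4  [load 125/125]
  20 → host 5 (new)  [load 20/125]
  20 → host 5  [load 40/125]
  15 → host 5  [load 55/125]
  15 → host 5  [load 70/125]
5 hosts opened.

5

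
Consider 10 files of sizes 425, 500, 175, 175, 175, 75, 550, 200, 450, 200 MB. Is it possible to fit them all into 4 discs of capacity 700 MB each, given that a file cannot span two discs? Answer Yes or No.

Total = 2925 MB; ⌈2925/700⌉ = 5.
At least 5 discs are required, but only 4 are allowed.

No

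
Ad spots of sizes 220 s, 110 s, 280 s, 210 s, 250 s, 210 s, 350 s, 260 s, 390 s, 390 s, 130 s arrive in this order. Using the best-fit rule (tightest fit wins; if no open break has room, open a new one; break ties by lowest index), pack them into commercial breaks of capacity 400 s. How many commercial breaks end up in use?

  220 → break 1 (new)  [load 220/400]
  110 → break 1  [load 330/400]
  280 → break 2 (new)  [load 280/400]
  210 → break 3 (new)  [load 210/400]
  250 → break 4 (new)  [load 250/400]
  210 → break 5 (new)  [load 210/400]
  350 → break 6 (new)  [load 350/400]
  260 → break 7 (new)  [load 260/400]
  390 → break 8 (new)  [load 390/400]
  390 → break 9 (new)  [load 390/400]
  130 → break 7  [load 390/400]
9 commercial breaks opened.

9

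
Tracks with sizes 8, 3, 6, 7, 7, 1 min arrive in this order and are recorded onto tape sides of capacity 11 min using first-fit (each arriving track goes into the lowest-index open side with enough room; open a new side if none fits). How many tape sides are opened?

4

  8 → side 1 (new)  [load 8/11]
  3 → side 1  [load 11/11]
  6 → side 2 (new)  [load 6/11]
  7 → side 3 (new)  [load 7/11]
  7 → side 4 (new)  [load 7/11]
  1 → side 2  [load 7/11]
4 tape sides opened.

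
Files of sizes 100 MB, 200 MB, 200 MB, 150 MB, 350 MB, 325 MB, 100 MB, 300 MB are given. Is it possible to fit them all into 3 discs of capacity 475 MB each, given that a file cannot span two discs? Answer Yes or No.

Total = 1725 MB; ⌈1725/475⌉ = 4.
At least 4 discs are required, but only 3 are allowed.

No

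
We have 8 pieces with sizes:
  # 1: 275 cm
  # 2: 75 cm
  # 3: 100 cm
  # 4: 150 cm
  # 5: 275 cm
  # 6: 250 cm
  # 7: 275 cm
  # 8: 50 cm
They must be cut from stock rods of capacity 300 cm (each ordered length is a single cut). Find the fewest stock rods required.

Total = 275 + 275 + 275 + 250 + 150 + 100 + 75 + 50 = 1450 cm.
Lower bound: ⌈1450/300⌉ = 5 stock rods.
A packing using 6 stock rods:
  stock rod 1: 275 = 275
  stock rod 2: 275 = 275
  stock rod 3: 275 = 275
  stock rod 4: 250 + 50 = 300
  stock rod 5: 150 + 100 = 250
  stock rod 6: 75 = 75
No arrangement into 5 stock rods stays within capacity, so 6 is optimal.

6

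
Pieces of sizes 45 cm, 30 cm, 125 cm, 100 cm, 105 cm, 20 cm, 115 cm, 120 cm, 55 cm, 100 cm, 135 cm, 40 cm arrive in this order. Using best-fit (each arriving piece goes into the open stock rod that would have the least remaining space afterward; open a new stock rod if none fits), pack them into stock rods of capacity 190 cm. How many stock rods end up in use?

7

  45 → stock rod 1 (new)  [load 45/190]
  30 → stock rod 1  [load 75/190]
  125 → stock rod 2 (new)  [load 125/190]
  100 → stock rod 1  [load 175/190]
  105 → stock rod 3 (new)  [load 105/190]
  20 → stock rod 2  [load 145/190]
  115 → stock rod 4 (new)  [load 115/190]
  120 → stock rod 5 (new)  [load 120/190]
  55 → stock rod 5  [load 175/190]
  100 → stock rod 6 (new)  [load 100/190]
  135 → stock rod 7 (new)  [load 135/190]
  40 → stock rod 2  [load 185/190]
7 stock rods opened.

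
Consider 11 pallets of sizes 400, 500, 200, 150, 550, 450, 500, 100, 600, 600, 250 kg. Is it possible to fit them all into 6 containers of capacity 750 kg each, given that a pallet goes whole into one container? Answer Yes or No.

No

Total = 4300 kg; ⌈4300/750⌉ = 6.
7 pallets each exceed half the capacity and cannot share a container, forcing at least 7 containers.
At least 7 containers are required, but only 6 are allowed.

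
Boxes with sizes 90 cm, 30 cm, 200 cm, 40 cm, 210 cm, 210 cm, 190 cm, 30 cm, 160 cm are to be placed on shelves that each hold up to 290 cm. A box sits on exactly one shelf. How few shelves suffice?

5

Total = 210 + 210 + 200 + 190 + 160 + 90 + 40 + 30 + 30 = 1160 cm.
Lower bound: ⌈1160/290⌉ = 4 shelves.
Also, 5 boxes each exceed 145 cm, and no two of those can share a shelf, so at least 5 shelves are needed.
A packing using 5 shelves:
  shelf 1: 210 + 40 + 30 = 280
  shelf 2: 210 + 30 = 240
  shelf 3: 200 + 90 = 290
  shelf 4: 190 = 190
  shelf 5: 160 = 160
This matches the lower bound, so 5 is optimal.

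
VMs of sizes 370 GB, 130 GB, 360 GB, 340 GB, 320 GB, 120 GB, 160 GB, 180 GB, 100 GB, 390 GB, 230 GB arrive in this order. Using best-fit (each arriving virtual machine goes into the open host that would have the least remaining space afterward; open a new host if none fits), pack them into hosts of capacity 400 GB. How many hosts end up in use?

8

  370 → host 1 (new)  [load 370/400]
  130 → host 2 (new)  [load 130/400]
  360 → host 3 (new)  [load 360/400]
  340 → host 4 (new)  [load 340/400]
  320 → host 5 (new)  [load 320/400]
  120 → host 2  [load 250/400]
  160 → host 6 (new)  [load 160/400]
  180 → host 6  [load 340/400]
  100 → host 2  [load 350/400]
  390 → host 7 (new)  [load 390/400]
  230 → host 8 (new)  [load 230/400]
8 hosts opened.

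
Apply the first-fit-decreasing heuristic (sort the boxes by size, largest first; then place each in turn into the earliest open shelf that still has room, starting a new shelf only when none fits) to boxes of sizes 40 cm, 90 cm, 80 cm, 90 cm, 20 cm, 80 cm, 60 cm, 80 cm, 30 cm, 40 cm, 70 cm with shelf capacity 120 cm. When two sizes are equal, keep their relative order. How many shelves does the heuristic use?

7

Sorted descending: 90, 90, 80, 80, 80, 70, 60, 40, 40, 30, 20.
  90 → shelf 1 (new)  [load 90/120]
  90 → shelf 2 (new)  [load 90/120]
  80 → shelf 3 (new)  [load 80/120]
  80 → shelf 4 (new)  [load 80/120]
  80 → shelf 5 (new)  [load 80/120]
  70 → shelf 6 (new)  [load 70/120]
  60 → shelf 7 (new)  [load 60/120]
  40 → shelf 3  [load 120/120]
  40 → shelf 4  [load 120/120]
  30 → shelf 1  [load 120/120]
  20 → shelf 2  [load 110/120]
7 shelves opened.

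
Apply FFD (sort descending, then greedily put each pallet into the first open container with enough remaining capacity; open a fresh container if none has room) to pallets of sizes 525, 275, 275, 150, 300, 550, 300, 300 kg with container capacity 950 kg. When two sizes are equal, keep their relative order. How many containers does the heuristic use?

4

Sorted descending: 550, 525, 300, 300, 300, 275, 275, 150.
  550 → container 1 (new)  [load 550/950]
  525 → container 2 (new)  [load 525/950]
  300 → container 1  [load 850/950]
  300 → container 2  [load 825/950]
  300 → container 3 (new)  [load 300/950]
  275 → container 3  [load 575/950]
  275 → container 3  [load 850/950]
  150 → container 4 (new)  [load 150/950]
4 containers opened.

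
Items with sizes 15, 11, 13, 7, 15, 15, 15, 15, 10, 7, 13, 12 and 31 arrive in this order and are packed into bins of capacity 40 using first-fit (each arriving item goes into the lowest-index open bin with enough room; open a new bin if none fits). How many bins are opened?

5

  15 → bin 1 (new)  [load 15/40]
  11 → bin 1  [load 26/40]
  13 → bin 1  [load 39/40]
  7 → bin 2 (new)  [load 7/40]
  15 → bin 2  [load 22/40]
  15 → bin 2  [load 37/40]
  15 → bin 3 (new)  [load 15/40]
  15 → bin 3  [load 30/40]
  10 → bin 3  [load 40/40]
  7 → bin 4 (new)  [load 7/40]
  13 → bin 4  [load 20/40]
  12 → bin 4  [load 32/40]
  31 → bin 5 (new)  [load 31/40]
5 bins opened.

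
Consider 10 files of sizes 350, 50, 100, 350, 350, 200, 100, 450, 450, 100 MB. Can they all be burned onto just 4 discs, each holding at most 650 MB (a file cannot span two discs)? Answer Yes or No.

No

Total = 2500 MB; ⌈2500/650⌉ = 4.
5 files each exceed half the capacity and cannot share a disc, forcing at least 5 discs.
At least 5 discs are required, but only 4 are allowed.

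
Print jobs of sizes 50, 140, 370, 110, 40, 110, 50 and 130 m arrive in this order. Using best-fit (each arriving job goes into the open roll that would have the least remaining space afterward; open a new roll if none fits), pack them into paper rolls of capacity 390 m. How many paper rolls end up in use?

3

  50 → roll 1 (new)  [load 50/390]
  140 → roll 1  [load 190/390]
  370 → roll 2 (new)  [load 370/390]
  110 → roll 1  [load 300/390]
  40 → roll 1  [load 340/390]
  110 → roll 3 (new)  [load 110/390]
  50 → roll 1  [load 390/390]
  130 → roll 3  [load 240/390]
3 paper rolls opened.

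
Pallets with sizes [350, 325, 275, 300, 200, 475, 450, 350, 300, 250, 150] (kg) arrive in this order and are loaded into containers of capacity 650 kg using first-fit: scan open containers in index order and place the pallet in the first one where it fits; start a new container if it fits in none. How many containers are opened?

6

  350 → container 1 (new)  [load 350/650]
  325 → container 2 (new)  [load 325/650]
  275 → container 1  [load 625/650]
  300 → container 2  [load 625/650]
  200 → container 3 (new)  [load 200/650]
  475 → container 4 (new)  [load 475/650]
  450 → container 3  [load 650/650]
  350 → container 5 (new)  [load 350/650]
  300 → container 5  [load 650/650]
  250 → container 6 (new)  [load 250/650]
  150 → container 4  [load 625/650]
6 containers opened.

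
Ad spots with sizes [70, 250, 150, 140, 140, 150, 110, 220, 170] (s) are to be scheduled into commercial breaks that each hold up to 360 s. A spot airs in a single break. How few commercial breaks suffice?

Total = 250 + 220 + 170 + 150 + 150 + 140 + 140 + 110 + 70 = 1400 s.
Lower bound: ⌈1400/360⌉ = 4 commercial breaks.
A packing using 4 commercial breaks:
  break 1: 250 + 110 = 360
  break 2: 220 + 140 = 360
  break 3: 170 + 150 = 320
  break 4: 150 + 140 + 70 = 360
This matches the lower bound, so 4 is optimal.

4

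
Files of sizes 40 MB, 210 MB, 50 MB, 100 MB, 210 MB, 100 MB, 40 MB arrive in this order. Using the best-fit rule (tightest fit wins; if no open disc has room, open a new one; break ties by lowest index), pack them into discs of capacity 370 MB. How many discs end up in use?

3

  40 → disc 1 (new)  [load 40/370]
  210 → disc 1  [load 250/370]
  50 → disc 1  [load 300/370]
  100 → disc 2 (new)  [load 100/370]
  210 → disc 2  [load 310/370]
  100 → disc 3 (new)  [load 100/370]
  40 → disc 2  [load 350/370]
3 discs opened.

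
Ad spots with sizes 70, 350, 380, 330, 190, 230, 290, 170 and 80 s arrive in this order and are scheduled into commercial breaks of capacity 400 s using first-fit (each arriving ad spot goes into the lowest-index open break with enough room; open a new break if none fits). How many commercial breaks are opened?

  70 → break 1 (new)  [load 70/400]
  350 → break 2 (new)  [load 350/400]
  380 → break 3 (new)  [load 380/400]
  330 → break 1  [load 400/400]
  190 → break 4 (new)  [load 190/400]
  230 → break 5 (new)  [load 230/400]
  290 → break 6 (new)  [load 290/400]
  170 → break 4  [load 360/400]
  80 → break 5  [load 310/400]
6 commercial breaks opened.

6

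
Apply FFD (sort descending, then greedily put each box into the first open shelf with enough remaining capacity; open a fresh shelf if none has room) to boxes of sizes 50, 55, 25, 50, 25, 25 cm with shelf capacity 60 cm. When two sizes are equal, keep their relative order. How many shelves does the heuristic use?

Sorted descending: 55, 50, 50, 25, 25, 25.
  55 → shelf 1 (new)  [load 55/60]
  50 → shelf 2 (new)  [load 50/60]
  50 → shelf 3 (new)  [load 50/60]
  25 → shelf 4 (new)  [load 25/60]
  25 → shelf 4  [load 50/60]
  25 → shelf 5 (new)  [load 25/60]
5 shelves opened.

5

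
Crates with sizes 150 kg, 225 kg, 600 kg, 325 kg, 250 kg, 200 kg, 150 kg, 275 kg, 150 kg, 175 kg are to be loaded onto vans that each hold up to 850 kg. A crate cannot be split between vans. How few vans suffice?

3

Total = 600 + 325 + 275 + 250 + 225 + 200 + 175 + 150 + 150 + 150 = 2500 kg.
Lower bound: ⌈2500/850⌉ = 3 vans.
A packing using 3 vans:
  van 1: 600 + 250 = 850
  van 2: 325 + 275 + 225 = 825
  van 3: 200 + 175 + 150 + 150 + 150 = 825
This matches the lower bound, so 3 is optimal.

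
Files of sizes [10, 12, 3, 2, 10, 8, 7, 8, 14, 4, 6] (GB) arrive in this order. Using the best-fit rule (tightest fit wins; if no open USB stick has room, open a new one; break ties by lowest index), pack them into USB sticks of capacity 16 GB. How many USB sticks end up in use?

6

  10 → USB stick 1 (new)  [load 10/16]
  12 → USB stick 2 (new)  [load 12/16]
  3 → USB stick 2  [load 15/16]
  2 → USB stick 1  [load 12/16]
  10 → USB stick 3 (new)  [load 10/16]
  8 → USB stick 4 (new)  [load 8/16]
  7 → USB stick 4  [load 15/16]
  8 → USB stick 5 (new)  [load 8/16]
  14 → USB stick 6 (new)  [load 14/16]
  4 → USB stick 1  [load 16/16]
  6 → USB stick 3  [load 16/16]
6 USB sticks opened.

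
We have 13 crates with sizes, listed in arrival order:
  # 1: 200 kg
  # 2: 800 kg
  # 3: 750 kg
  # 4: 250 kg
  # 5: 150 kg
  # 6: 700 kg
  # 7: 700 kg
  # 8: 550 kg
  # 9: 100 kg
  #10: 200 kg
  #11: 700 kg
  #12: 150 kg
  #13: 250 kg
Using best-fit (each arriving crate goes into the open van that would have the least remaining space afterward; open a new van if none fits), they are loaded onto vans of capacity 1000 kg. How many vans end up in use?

6

  200 → van 1 (new)  [load 200/1000]
  800 → van 1  [load 1000/1000]
  750 → van 2 (new)  [load 750/1000]
  250 → van 2  [load 1000/1000]
  150 → van 3 (new)  [load 150/1000]
  700 → van 3  [load 850/1000]
  700 → van 4 (new)  [load 700/1000]
  550 → van 5 (new)  [load 550/1000]
  100 → van 3  [load 950/1000]
  200 → van 4  [load 900/1000]
  700 → van 6 (new)  [load 700/1000]
  150 → van 6  [load 850/1000]
  250 → van 5  [load 800/1000]
6 vans opened.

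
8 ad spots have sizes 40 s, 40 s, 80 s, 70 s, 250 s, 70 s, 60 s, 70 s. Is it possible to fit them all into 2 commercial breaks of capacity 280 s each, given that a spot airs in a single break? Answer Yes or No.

No

Total = 680 s; ⌈680/280⌉ = 3.
At least 3 commercial breaks are required, but only 2 are allowed.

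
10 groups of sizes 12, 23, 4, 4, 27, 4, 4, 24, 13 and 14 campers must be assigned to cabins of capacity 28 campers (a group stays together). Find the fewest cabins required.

Total = 27 + 24 + 23 + 14 + 13 + 12 + 4 + 4 + 4 + 4 = 129 campers.
Lower bound: ⌈129/28⌉ = 5 cabins.
A packing using 5 cabins:
  cabin 1: 27 = 27
  cabin 2: 24 + 4 = 28
  cabin 3: 23 + 4 = 27
  cabin 4: 14 + 13 = 27
  cabin 5: 12 + 4 + 4 = 20
This matches the lower bound, so 5 is optimal.

5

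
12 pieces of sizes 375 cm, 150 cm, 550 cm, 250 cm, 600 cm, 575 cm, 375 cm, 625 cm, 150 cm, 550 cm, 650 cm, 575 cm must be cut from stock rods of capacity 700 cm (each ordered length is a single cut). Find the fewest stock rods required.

Total = 650 + 625 + 600 + 575 + 575 + 550 + 550 + 375 + 375 + 250 + 150 + 150 = 5425 cm.
Lower bound: ⌈5425/700⌉ = 8 stock rods.
Also, 9 pieces each exceed 350 cm, and no two of those can share a stock rod, so at least 9 stock rods are needed.
A packing using 9 stock rods:
  stock rod 1: 650 = 650
  stock rod 2: 625 = 625
  stock rod 3: 600 = 600
  stock rod 4: 575 = 575
  stock rod 5: 575 = 575
  stock rod 6: 550 + 150 = 700
  stock rod 7: 550 + 150 = 700
  stock rod 8: 375 + 250 = 625
  stock rod 9: 375 = 375
This matches the lower bound, so 9 is optimal.

9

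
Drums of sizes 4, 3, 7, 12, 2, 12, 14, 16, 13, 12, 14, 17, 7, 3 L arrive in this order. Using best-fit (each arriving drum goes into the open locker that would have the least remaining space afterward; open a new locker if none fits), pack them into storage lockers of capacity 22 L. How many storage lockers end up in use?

  4 → locker 1 (new)  [load 4/22]
  3 → locker 1  [load 7/22]
  7 → locker 1  [load 14/22]
  12 → locker 2 (new)  [load 12/22]
  2 → locker 1  [load 16/22]
  12 → locker 3 (new)  [load 12/22]
  14 → locker 4 (new)  [load 14/22]
  16 → locker 5 (new)  [load 16/22]
  13 → locker 6 (new)  [load 13/22]
  12 → locker 7 (new)  [load 12/22]
  14 → locker 8 (new)  [load 14/22]
  17 → locker 9 (new)  [load 17/22]
  7 → locker 4  [load 21/22]
  3 → locker 9  [load 20/22]
9 storage lockers opened.

9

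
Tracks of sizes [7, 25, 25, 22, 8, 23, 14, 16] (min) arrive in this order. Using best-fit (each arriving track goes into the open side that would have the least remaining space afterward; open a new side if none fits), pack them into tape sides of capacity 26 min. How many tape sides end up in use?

7

  7 → side 1 (new)  [load 7/26]
  25 → side 2 (new)  [load 25/26]
  25 → side 3 (new)  [load 25/26]
  22 → side 4 (new)  [load 22/26]
  8 → side 1  [load 15/26]
  23 → side 5 (new)  [load 23/26]
  14 → side 6 (new)  [load 14/26]
  16 → side 7 (new)  [load 16/26]
7 tape sides opened.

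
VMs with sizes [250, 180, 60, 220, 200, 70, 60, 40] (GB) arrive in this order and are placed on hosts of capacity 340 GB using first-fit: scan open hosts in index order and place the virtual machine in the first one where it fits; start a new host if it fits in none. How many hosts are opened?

4

  250 → host 1 (new)  [load 250/340]
  180 → host 2 (new)  [load 180/340]
  60 → host 1  [load 310/340]
  220 → host 3 (new)  [load 220/340]
  200 → host 4 (new)  [load 200/340]
  70 → host 2  [load 250/340]
  60 → host 2  [load 310/340]
  40 → host 3  [load 260/340]
4 hosts opened.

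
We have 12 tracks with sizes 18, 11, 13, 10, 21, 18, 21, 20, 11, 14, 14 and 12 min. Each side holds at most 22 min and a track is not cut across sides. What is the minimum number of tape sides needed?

Total = 21 + 21 + 20 + 18 + 18 + 14 + 14 + 13 + 12 + 11 + 11 + 10 = 183 min.
Lower bound: ⌈183/22⌉ = 9 tape sides.
A packing using 10 tape sides:
  side 1: 21 = 21
  side 2: 21 = 21
  side 3: 20 = 20
  side 4: 18 = 18
  side 5: 18 = 18
  side 6: 14 = 14
  side 7: 14 = 14
  side 8: 13 = 13
  side 9: 12 + 10 = 22
  side 10: 11 + 11 = 22
No arrangement into 9 tape sides stays within capacity, so 10 is optimal.

10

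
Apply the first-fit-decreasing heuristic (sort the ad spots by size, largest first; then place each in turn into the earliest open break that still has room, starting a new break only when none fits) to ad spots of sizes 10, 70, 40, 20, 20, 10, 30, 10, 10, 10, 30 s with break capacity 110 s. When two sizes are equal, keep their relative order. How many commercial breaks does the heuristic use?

3

Sorted descending: 70, 40, 30, 30, 20, 20, 10, 10, 10, 10, 10.
  70 → break 1 (new)  [load 70/110]
  40 → break 1  [load 110/110]
  30 → break 2 (new)  [load 30/110]
  30 → break 2  [load 60/110]
  20 → break 2  [load 80/110]
  20 → break 2  [load 100/110]
  10 → break 2  [load 110/110]
  10 → break 3 (new)  [load 10/110]
  10 → break 3  [load 20/110]
  10 → break 3  [load 30/110]
  10 → break 3  [load 40/110]
3 commercial breaks opened.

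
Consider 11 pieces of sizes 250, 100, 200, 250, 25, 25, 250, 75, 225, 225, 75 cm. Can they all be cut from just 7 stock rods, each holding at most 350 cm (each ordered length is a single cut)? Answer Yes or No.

Yes

A valid assignment using 6 stock rods:
  stock rod 1: 250 + 100 = 350
  stock rod 2: 250 + 75 + 25 = 350
  stock rod 3: 250 + 75 + 25 = 350
  stock rod 4: 225 = 225
  stock rod 5: 225 = 225
  stock rod 6: 200 = 200
That uses only 6 ≤ 7, so 7 stock rods are enough.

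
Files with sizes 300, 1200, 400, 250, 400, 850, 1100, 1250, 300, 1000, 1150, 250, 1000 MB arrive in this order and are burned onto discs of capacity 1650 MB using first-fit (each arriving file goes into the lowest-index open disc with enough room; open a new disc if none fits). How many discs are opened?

  300 → disc 1 (new)  [load 300/1650]
  1200 → disc 1  [load 1500/1650]
  400 → disc 2 (new)  [load 400/1650]
  250 → disc 2  [load 650/1650]
  400 → disc 2  [load 1050/1650]
  850 → disc 3 (new)  [load 850/1650]
  1100 → disc 4 (new)  [load 1100/1650]
  1250 → disc 5 (new)  [load 1250/1650]
  300 → disc 2  [load 1350/1650]
  1000 → disc 6 (new)  [load 1000/1650]
  1150 → disc 7 (new)  [load 1150/1650]
  250 → disc 2  [load 1600/1650]
  1000 → disc 8 (new)  [load 1000/1650]
8 discs opened.

8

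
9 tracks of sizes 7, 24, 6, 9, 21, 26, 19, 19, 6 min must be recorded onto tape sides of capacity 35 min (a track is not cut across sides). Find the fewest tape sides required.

5

Total = 26 + 24 + 21 + 19 + 19 + 9 + 7 + 6 + 6 = 137 min.
Lower bound: ⌈137/35⌉ = 4 tape sides.
Also, 5 tracks each exceed 35/2 min, and no two of those can share a side, so at least 5 tape sides are needed.
A packing using 5 tape sides:
  side 1: 26 + 9 = 35
  side 2: 24 + 7 = 31
  side 3: 21 + 6 + 6 = 33
  side 4: 19 = 19
  side 5: 19 = 19
This matches the lower bound, so 5 is optimal.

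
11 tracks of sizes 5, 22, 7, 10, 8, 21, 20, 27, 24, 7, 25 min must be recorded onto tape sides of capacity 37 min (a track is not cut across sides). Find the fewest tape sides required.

6

Total = 27 + 25 + 24 + 22 + 21 + 20 + 10 + 8 + 7 + 7 + 5 = 176 min.
Lower bound: ⌈176/37⌉ = 5 tape sides.
Also, 6 tracks each exceed 37/2 min, and no two of those can share a side, so at least 6 tape sides are needed.
A packing using 6 tape sides:
  side 1: 27 + 10 = 37
  side 2: 25 + 8 = 33
  side 3: 24 + 7 + 5 = 36
  side 4: 22 + 7 = 29
  side 5: 21 = 21
  side 6: 20 = 20
This matches the lower bound, so 6 is optimal.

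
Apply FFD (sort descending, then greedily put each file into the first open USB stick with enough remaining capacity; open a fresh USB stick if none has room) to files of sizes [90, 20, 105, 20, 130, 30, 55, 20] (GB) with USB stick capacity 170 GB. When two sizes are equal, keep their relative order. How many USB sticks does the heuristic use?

Sorted descending: 130, 105, 90, 55, 30, 20, 20, 20.
  130 → USB stick 1 (new)  [load 130/170]
  105 → USB stick 2 (new)  [load 105/170]
  90 → USB stick 3 (new)  [load 90/170]
  55 → USB stick 2  [load 160/170]
  30 → USB stick 1  [load 160/170]
  20 → USB stick 3  [load 110/170]
  20 → USB stick 3  [load 130/170]
  20 → USB stick 3  [load 150/170]
3 USB sticks opened.

3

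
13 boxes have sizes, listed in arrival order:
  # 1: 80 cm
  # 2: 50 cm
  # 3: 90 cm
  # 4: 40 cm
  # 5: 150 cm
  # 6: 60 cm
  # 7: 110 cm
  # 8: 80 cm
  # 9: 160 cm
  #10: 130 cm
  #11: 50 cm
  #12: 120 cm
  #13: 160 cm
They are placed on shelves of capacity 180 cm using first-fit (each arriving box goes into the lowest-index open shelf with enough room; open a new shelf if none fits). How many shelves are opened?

9

  80 → shelf 1 (new)  [load 80/180]
  50 → shelf 1  [load 130/180]
  90 → shelf 2 (new)  [load 90/180]
  40 → shelf 1  [load 170/180]
  150 → shelf 3 (new)  [load 150/180]
  60 → shelf 2  [load 150/180]
  110 → shelf 4 (new)  [load 110/180]
  80 → shelf 5 (new)  [load 80/180]
  160 → shelf 6 (new)  [load 160/180]
  130 → shelf 7 (new)  [load 130/180]
  50 → shelf 4  [load 160/180]
  120 → shelf 8 (new)  [load 120/180]
  160 → shelf 9 (new)  [load 160/180]
9 shelves opened.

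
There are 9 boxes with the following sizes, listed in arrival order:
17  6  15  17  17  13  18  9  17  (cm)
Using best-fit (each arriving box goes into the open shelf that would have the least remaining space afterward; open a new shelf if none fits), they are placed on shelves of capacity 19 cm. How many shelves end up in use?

  17 → shelf 1 (new)  [load 17/19]
  6 → shelf 2 (new)  [load 6/19]
  15 → shelf 3 (new)  [load 15/19]
  17 → shelf 4 (new)  [load 17/19]
  17 → shelf 5 (new)  [load 17/19]
  13 → shelf 2  [load 19/19]
  18 → shelf 6 (new)  [load 18/19]
  9 → shelf 7 (new)  [load 9/19]
  17 → shelf 8 (new)  [load 17/19]
8 shelves opened.

8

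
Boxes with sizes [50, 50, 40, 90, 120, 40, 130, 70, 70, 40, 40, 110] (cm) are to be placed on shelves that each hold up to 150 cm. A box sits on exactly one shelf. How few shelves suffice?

Total = 130 + 120 + 110 + 90 + 70 + 70 + 50 + 50 + 40 + 40 + 40 + 40 = 850 cm.
Lower bound: ⌈850/150⌉ = 6 shelves.
A packing using 7 shelves:
  shelf 1: 130 = 130
  shelf 2: 120 = 120
  shelf 3: 110 + 40 = 150
  shelf 4: 90 + 50 = 140
  shelf 5: 70 + 70 = 140
  shelf 6: 50 + 40 + 40 = 130
  shelf 7: 40 = 40
No arrangement into 6 shelves stays within capacity, so 7 is optimal.

7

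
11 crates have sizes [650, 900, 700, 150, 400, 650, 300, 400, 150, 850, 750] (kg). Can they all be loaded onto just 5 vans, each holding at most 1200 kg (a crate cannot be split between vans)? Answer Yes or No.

Total = 5900 kg; ⌈5900/1200⌉ = 5.
6 crates each exceed half the capacity and cannot share a van, forcing at least 6 vans.
At least 6 vans are required, but only 5 are allowed.

No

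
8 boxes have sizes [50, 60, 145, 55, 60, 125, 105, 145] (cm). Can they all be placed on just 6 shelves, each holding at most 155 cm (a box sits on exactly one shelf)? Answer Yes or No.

Yes

A valid assignment using 6 shelves:
  shelf 1: 145 = 145
  shelf 2: 145 = 145
  shelf 3: 125 = 125
  shelf 4: 105 + 50 = 155
  shelf 5: 60 + 60 = 120
  shelf 6: 55 = 55
Every load is within 155 cm, so 6 shelves suffice.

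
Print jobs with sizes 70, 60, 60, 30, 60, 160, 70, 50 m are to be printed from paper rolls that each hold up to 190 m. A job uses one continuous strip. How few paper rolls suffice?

Total = 160 + 70 + 70 + 60 + 60 + 60 + 50 + 30 = 560 m.
Lower bound: ⌈560/190⌉ = 3 paper rolls.
A packing using 3 paper rolls:
  roll 1: 160 + 30 = 190
  roll 2: 70 + 70 + 50 = 190
  roll 3: 60 + 60 + 60 = 180
This matches the lower bound, so 3 is optimal.

3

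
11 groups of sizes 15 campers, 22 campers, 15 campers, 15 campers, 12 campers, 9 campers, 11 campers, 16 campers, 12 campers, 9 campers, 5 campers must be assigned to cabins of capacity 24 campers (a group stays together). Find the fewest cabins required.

Total = 22 + 16 + 15 + 15 + 15 + 12 + 12 + 11 + 9 + 9 + 5 = 141 campers.
Lower bound: ⌈141/24⌉ = 6 cabins.
A packing using 7 cabins:
  cabin 1: 22 = 22
  cabin 2: 16 + 5 = 21
  cabin 3: 15 + 9 = 24
  cabin 4: 15 + 9 = 24
  cabin 5: 15 = 15
  cabin 6: 12 + 12 = 24
  cabin 7: 11 = 11
No arrangement into 6 cabins stays within capacity, so 7 is optimal.

7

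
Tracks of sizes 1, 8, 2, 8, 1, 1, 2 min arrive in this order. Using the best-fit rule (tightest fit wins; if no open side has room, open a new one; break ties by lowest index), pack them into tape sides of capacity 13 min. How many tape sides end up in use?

  1 → side 1 (new)  [load 1/13]
  8 → side 1  [load 9/13]
  2 → side 1  [load 11/13]
  8 → side 2 (new)  [load 8/13]
  1 → side 1  [load 12/13]
  1 → side 1  [load 13/13]
  2 → side 2  [load 10/13]
2 tape sides opened.

2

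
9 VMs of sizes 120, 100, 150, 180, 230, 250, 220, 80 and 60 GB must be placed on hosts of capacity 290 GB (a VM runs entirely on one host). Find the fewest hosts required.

Total = 250 + 230 + 220 + 180 + 150 + 120 + 100 + 80 + 60 = 1390 GB.
Lower bound: ⌈1390/290⌉ = 5 hosts.
A packing using 6 hosts:
  host 1: 250 = 250
  host 2: 230 + 60 = 290
  host 3: 220 = 220
  host 4: 180 + 100 = 280
  host 5: 150 + 120 = 270
  host 6: 80 = 80
No arrangement into 5 hosts stays within capacity, so 6 is optimal.

6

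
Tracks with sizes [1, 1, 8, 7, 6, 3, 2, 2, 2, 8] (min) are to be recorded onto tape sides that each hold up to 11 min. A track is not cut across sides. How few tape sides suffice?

Total = 8 + 8 + 7 + 6 + 3 + 2 + 2 + 2 + 1 + 1 = 40 min.
Lower bound: ⌈40/11⌉ = 4 tape sides.
A packing using 4 tape sides:
  side 1: 8 + 3 = 11
  side 2: 8 + 2 + 1 = 11
  side 3: 7 + 2 + 2 = 11
  side 4: 6 + 1 = 7
This matches the lower bound, so 4 is optimal.

4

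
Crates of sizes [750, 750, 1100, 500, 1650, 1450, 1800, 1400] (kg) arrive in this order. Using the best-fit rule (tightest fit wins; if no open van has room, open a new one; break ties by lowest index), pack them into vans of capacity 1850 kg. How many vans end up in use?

6

  750 → van 1 (new)  [load 750/1850]
  750 → van 1  [load 1500/1850]
  1100 → van 2 (new)  [load 1100/1850]
  500 → van 2  [load 1600/1850]
  1650 → van 3 (new)  [load 1650/1850]
  1450 → van 4 (new)  [load 1450/1850]
  1800 → van 5 (new)  [load 1800/1850]
  1400 → van 6 (new)  [load 1400/1850]
6 vans opened.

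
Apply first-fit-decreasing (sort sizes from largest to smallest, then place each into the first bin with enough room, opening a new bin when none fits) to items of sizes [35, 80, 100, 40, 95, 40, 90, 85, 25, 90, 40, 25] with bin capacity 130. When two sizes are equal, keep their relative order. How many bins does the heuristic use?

Sorted descending: 100, 95, 90, 90, 85, 80, 40, 40, 40, 35, 25, 25.
  100 → bin 1 (new)  [load 100/130]
  95 → bin 2 (new)  [load 95/130]
  90 → bin 3 (new)  [load 90/130]
  90 → bin 4 (new)  [load 90/130]
  85 → bin 5 (new)  [load 85/130]
  80 → bin 6 (new)  [load 80/130]
  40 → bin 3  [load 130/130]
  40 → bin 4  [load 130/130]
  40 → bin 5  [load 125/130]
  35 → bin 2  [load 130/130]
  25 → bin 1  [load 125/130]
  25 → bin 6  [load 105/130]
6 bins opened.

6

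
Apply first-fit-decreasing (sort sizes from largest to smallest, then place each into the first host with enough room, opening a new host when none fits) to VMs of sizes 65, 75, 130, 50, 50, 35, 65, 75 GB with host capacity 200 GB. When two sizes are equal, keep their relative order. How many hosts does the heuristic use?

Sorted descending: 130, 75, 75, 65, 65, 50, 50, 35.
  130 → host 1 (new)  [load 130/200]
  75 → host 2 (new)  [load 75/200]
  75 → host 2  [load 150/200]
  65 → host 1  [load 195/200]
  65 → host 3 (new)  [load 65/200]
  50 → host 2  [load 200/200]
  50 → host 3  [load 115/200]
  35 → host 3  [load 150/200]
3 hosts opened.

3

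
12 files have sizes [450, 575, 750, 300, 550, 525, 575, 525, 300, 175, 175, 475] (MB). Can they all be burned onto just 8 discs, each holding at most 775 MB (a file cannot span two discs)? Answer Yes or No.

Yes

A valid assignment using 8 discs:
  disc 1: 750 = 750
  disc 2: 575 + 175 = 750
  disc 3: 575 + 175 = 750
  disc 4: 550 = 550
  disc 5: 525 = 525
  disc 6: 525 = 525
  disc 7: 475 + 300 = 775
  disc 8: 450 + 300 = 750
Every load is within 775 MB, so 8 discs suffice.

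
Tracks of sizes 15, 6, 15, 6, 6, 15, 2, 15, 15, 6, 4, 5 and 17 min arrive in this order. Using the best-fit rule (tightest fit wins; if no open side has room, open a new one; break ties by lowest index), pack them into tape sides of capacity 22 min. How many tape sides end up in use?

  15 → side 1 (new)  [load 15/22]
  6 → side 1  [load 21/22]
  15 → side 2 (new)  [load 15/22]
  6 → side 2  [load 21/22]
  6 → side 3 (new)  [load 6/22]
  15 → side 3  [load 21/22]
  2 → side 4 (new)  [load 2/22]
  15 → side 4  [load 17/22]
  15 → side 5 (new)  [load 15/22]
  6 → side 5  [load 21/22]
  4 → side 4  [load 21/22]
  5 → side 6 (new)  [load 5/22]
  17 → side 6  [load 22/22]
6 tape sides opened.

6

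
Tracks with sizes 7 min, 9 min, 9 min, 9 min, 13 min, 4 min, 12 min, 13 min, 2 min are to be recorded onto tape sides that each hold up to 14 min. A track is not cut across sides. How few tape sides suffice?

Total = 13 + 13 + 12 + 9 + 9 + 9 + 7 + 4 + 2 = 78 min.
Lower bound: ⌈78/14⌉ = 6 tape sides.
A packing using 7 tape sides:
  side 1: 13 = 13
  side 2: 13 = 13
  side 3: 12 + 2 = 14
  side 4: 9 + 4 = 13
  side 5: 9 = 9
  side 6: 9 = 9
  side 7: 7 = 7
No arrangement into 6 tape sides stays within capacity, so 7 is optimal.

7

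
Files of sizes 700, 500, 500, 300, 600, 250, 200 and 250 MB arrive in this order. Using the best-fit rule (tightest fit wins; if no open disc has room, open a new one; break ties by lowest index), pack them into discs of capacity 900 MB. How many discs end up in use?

  700 → disc 1 (new)  [load 700/900]
  500 → disc 2 (new)  [load 500/900]
  500 → disc 3 (new)  [load 500/900]
  300 → disc 2  [load 800/900]
  600 → disc 4 (new)  [load 600/900]
  250 → disc 4  [load 850/900]
  200 → disc 1  [load 900/900]
  250 → disc 3  [load 750/900]
4 discs opened.

4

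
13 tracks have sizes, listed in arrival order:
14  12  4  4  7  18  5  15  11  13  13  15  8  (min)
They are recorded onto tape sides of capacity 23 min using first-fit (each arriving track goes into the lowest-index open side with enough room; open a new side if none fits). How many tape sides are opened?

8

  14 → side 1 (new)  [load 14/23]
  12 → side 2 (new)  [load 12/23]
  4 → side 1  [load 18/23]
  4 → side 1  [load 22/23]
  7 → side 2  [load 19/23]
  18 → side 3 (new)  [load 18/23]
  5 → side 3  [load 23/23]
  15 → side 4 (new)  [load 15/23]
  11 → side 5 (new)  [load 11/23]
  13 → side 6 (new)  [load 13/23]
  13 → side 7 (new)  [load 13/23]
  15 → side 8 (new)  [load 15/23]
  8 → side 4  [load 23/23]
8 tape sides opened.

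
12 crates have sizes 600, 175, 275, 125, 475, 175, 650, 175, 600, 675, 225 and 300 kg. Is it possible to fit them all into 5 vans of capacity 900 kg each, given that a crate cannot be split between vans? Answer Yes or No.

Total = 4450 kg; ⌈4450/900⌉ = 5.
The bound of 5 does not rule out 5, but exhaustive search shows no assignment into 5 vans of capacity 900 kg exists — the minimum is 6.

No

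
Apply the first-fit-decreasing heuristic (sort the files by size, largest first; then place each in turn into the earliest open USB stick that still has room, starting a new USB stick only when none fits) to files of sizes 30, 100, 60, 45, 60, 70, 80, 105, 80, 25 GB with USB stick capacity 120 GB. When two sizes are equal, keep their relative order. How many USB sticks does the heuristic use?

Sorted descending: 105, 100, 80, 80, 70, 60, 60, 45, 30, 25.
  105 → USB stick 1 (new)  [load 105/120]
  100 → USB stick 2 (new)  [load 100/120]
  80 → USB stick 3 (new)  [load 80/120]
  80 → USB stick 4 (new)  [load 80/120]
  70 → USB stick 5 (new)  [load 70/120]
  60 → USB stick 6 (new)  [load 60/120]
  60 → USB stick 6  [load 120/120]
  45 → USB stick 5  [load 115/120]
  30 → USB stick 3  [load 110/120]
  25 → USB stick 4  [load 105/120]
6 USB sticks opened.

6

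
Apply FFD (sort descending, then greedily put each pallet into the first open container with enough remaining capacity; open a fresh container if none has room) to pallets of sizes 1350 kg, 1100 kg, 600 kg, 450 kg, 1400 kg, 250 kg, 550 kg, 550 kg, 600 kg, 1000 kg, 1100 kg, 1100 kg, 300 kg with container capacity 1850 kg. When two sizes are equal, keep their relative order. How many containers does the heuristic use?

6

Sorted descending: 1400, 1350, 1100, 1100, 1100, 1000, 600, 600, 550, 550, 450, 300, 250.
  1400 → container 1 (new)  [load 1400/1850]
  1350 → container 2 (new)  [load 1350/1850]
  1100 → container 3 (new)  [load 1100/1850]
  1100 → container 4 (new)  [load 1100/1850]
  1100 → container 5 (new)  [load 1100/1850]
  1000 → container 6 (new)  [load 1000/1850]
  600 → container 3  [load 1700/1850]
  600 → container 4  [load 1700/1850]
  550 → container 5  [load 1650/1850]
  550 → container 6  [load 1550/1850]
  450 → container 1  [load 1850/1850]
  300 → container 2  [load 1650/1850]
  250 → container 6  [load 1800/1850]
6 containers opened.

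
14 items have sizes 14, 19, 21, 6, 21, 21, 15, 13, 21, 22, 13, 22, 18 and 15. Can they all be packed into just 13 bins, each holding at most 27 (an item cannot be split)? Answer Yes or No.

Yes

A valid assignment using 12 bins:
  bin 1: 22 = 22
  bin 2: 22 = 22
  bin 3: 21 + 6 = 27
  bin 4: 21 = 21
  bin 5: 21 = 21
  bin 6: 21 = 21
  bin 7: 19 = 19
  bin 8: 18 = 18
  bin 9: 15 = 15
  bin 10: 15 = 15
  bin 11: 14 + 13 = 27
  bin 12: 13 = 13
That uses only 12 ≤ 13, so 13 bins are enough.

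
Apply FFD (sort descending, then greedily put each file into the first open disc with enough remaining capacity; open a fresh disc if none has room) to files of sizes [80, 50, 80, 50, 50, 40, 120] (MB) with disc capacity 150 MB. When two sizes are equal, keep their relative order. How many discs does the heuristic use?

4

Sorted descending: 120, 80, 80, 50, 50, 50, 40.
  120 → disc 1 (new)  [load 120/150]
  80 → disc 2 (new)  [load 80/150]
  80 → disc 3 (new)  [load 80/150]
  50 → disc 2  [load 130/150]
  50 → disc 3  [load 130/150]
  50 → disc 4 (new)  [load 50/150]
  40 → disc 4  [load 90/150]
4 discs opened.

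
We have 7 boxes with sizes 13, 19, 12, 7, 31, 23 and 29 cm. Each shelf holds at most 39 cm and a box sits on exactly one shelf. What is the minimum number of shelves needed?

Total = 31 + 29 + 23 + 19 + 13 + 12 + 7 = 134 cm.
Lower bound: ⌈134/39⌉ = 4 shelves.
A packing using 4 shelves:
  shelf 1: 31 + 7 = 38
  shelf 2: 29 = 29
  shelf 3: 23 + 13 = 36
  shelf 4: 19 + 12 = 31
This matches the lower bound, so 4 is optimal.

4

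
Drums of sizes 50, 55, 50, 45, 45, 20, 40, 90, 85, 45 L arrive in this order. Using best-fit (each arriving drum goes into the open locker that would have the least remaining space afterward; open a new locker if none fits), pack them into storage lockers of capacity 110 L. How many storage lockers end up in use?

  50 → locker 1 (new)  [load 50/110]
  55 → locker 1  [load 105/110]
  50 → locker 2 (new)  [load 50/110]
  45 → locker 2  [load 95/110]
  45 → locker 3 (new)  [load 45/110]
  20 → locker 3  [load 65/110]
  40 → locker 3  [load 105/110]
  90 → locker 4 (new)  [load 90/110]
  85 → locker 5 (new)  [load 85/110]
  45 → locker 6 (new)  [load 45/110]
6 storage lockers opened.

6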